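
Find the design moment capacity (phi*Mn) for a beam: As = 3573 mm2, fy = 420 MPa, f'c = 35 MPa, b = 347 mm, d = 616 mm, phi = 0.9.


a = As * fy / (0.85 * f'c * b)
= 3573 * 420 / (0.85 * 35 * 347)
= 145.367 mm
Mn = As * fy * (d - a/2) / 10^6
= 815.3333 kN-m
phi*Mn = 0.9 * 815.3333 = 733.8 kN-m

733.8


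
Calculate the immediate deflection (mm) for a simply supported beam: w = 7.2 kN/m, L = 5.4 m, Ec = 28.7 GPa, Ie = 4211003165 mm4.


Convert: L = 5.4 m = 5400 mm, Ec = 28.7 GPa = 28700 MPa
delta = 5 * 7.2 * 5400^4 / (384 * 28700 * 4211003165)
= 0.66 mm

0.66


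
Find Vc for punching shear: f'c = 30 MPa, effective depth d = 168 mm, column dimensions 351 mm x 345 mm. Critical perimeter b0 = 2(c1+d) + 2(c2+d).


b0 = 2*(351 + 168) + 2*(345 + 168) = 2064 mm
Vc = 0.33 * sqrt(30) * 2064 * 168 / 1000
= 626.75 kN

626.75


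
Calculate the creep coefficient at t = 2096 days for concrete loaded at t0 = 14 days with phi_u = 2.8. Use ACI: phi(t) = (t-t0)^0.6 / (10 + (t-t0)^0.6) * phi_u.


dt = 2096 - 14 = 2082
phi = 2082^0.6 / (10 + 2082^0.6) * 2.8
= 2.541

2.541


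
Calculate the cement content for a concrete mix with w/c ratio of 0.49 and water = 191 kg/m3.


Cement = water / (w/c)
= 191 / 0.49
= 389.8 kg/m3

389.8


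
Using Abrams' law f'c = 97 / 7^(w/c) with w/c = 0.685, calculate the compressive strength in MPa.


f'c = 97 / 7^0.685
= 97 / 3.792
= 25.58 MPa

25.58


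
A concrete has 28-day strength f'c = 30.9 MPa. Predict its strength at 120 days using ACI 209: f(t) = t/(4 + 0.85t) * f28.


f(120) = 120 / (4 + 0.85 * 120) * 30.9
= 120 / 106.0 * 30.9
= 34.98 MPa

34.98


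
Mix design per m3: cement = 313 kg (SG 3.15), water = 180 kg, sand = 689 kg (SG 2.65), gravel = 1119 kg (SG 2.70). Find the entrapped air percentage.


Vol cement = 313 / (3.15 * 1000) = 0.099365 m3
Vol water = 180 / 1000 = 0.18 m3
Vol sand = 689 / (2.65 * 1000) = 0.26 m3
Vol gravel = 1119 / (2.70 * 1000) = 0.414444 m3
Total solid + water volume = 0.95381 m3
Air = (1 - 0.95381) * 100 = 4.62%

4.62


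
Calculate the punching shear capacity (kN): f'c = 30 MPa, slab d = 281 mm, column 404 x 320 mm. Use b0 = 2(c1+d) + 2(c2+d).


b0 = 2*(404 + 281) + 2*(320 + 281) = 2572 mm
Vc = 0.33 * sqrt(30) * 2572 * 281 / 1000
= 1306.33 kN

1306.33


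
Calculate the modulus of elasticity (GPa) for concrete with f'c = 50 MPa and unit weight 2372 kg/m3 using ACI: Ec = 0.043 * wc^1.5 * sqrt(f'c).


Ec = 0.043 * 2372^1.5 * sqrt(50) / 1000
= 35.13 GPa

35.13


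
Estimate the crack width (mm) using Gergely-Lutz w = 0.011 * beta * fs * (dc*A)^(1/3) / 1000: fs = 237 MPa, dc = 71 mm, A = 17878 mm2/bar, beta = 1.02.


w = 0.011 * beta * fs * (dc * A)^(1/3) / 1000
= 0.011 * 1.02 * 237 * (71 * 17878)^(1/3) / 1000
= 0.288 mm

0.288


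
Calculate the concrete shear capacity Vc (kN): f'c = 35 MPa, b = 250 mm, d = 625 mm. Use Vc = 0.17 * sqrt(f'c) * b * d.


Vc = 0.17 * sqrt(35) * 250 * 625 / 1000
= 157.15 kN

157.15


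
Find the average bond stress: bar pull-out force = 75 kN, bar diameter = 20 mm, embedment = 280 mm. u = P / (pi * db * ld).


u = P / (pi * db * ld)
= 75 * 1000 / (pi * 20 * 280)
= 4.263 MPa

4.263


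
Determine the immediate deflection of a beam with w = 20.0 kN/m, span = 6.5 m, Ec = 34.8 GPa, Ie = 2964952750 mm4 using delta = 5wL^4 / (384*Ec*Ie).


Convert: L = 6.5 m = 6500 mm, Ec = 34.8 GPa = 34800 MPa
delta = 5 * 20.0 * 6500^4 / (384 * 34800 * 2964952750)
= 4.51 mm

4.51


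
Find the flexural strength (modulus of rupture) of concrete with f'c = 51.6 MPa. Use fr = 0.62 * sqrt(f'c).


fr = 0.62 * sqrt(51.6)
= 4.454 MPa

4.454


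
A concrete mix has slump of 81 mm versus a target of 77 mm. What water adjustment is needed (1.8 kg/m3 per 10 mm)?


Difference = 77 - 81 = -4 mm
Water adjustment = -4 * 1.8 / 10 = -0.7 kg/m3

-0.7


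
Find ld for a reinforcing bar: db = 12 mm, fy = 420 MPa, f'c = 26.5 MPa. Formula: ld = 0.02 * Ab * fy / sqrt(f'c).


Ab = pi * 12^2 / 4 = 113.097 mm2
ld = 0.02 * 113.097 * 420 / sqrt(26.5)
= 184.5 mm

184.5


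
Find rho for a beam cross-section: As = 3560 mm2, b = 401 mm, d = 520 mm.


rho = As / (b * d)
= 3560 / (401 * 520)
= 0.0171

0.0171


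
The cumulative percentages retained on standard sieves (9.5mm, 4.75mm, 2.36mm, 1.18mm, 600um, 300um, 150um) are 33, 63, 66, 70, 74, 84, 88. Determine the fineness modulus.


FM = sum(cumulative % retained) / 100
= 478 / 100
= 4.78

4.78


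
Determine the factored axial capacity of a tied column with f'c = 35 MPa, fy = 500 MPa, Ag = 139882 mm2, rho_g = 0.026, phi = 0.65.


Ast = rho * Ag = 0.026 * 139882 = 3636.932 mm2
phi*Pn = 0.65 * 0.80 * (0.85 * 35 * (139882 - 3636.932) + 500 * 3636.932) / 1000
= 3053.31 kN

3053.31


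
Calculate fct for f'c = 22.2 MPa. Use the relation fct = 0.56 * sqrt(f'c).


fct = 0.56 * sqrt(22.2)
= 0.56 * 4.712
= 2.639 MPa

2.639


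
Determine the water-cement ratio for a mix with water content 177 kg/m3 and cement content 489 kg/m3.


w/c = water / cement
w/c = 177 / 489 = 0.362

0.362


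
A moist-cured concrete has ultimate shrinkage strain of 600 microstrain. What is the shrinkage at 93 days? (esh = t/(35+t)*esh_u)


esh(93) = 93 / (35 + 93) * 600
= 93 / 128 * 600
= 435.9 microstrain

435.9


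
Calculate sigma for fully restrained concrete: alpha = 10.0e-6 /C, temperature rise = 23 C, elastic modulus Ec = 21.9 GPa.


sigma = alpha * dT * Ec
= 10.0e-6 * 23 * 21.9 * 1000
= 5.037 MPa

5.037


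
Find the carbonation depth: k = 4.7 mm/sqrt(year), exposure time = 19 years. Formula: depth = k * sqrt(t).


depth = k * sqrt(t)
= 4.7 * sqrt(19)
= 20.49 mm

20.49


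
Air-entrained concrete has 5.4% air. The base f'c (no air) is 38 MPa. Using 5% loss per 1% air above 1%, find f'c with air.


Strength loss = (5.4 - 1) * 5 = 22.0%
f'c = 38 * (1 - 22.0/100)
= 29.64 MPa

29.64


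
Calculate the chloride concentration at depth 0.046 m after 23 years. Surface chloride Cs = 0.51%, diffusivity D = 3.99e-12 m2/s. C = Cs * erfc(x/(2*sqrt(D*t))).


t_seconds = 23 * 365.25 * 24 * 3600 = 725824800.0 s
arg = 0.046 / (2 * sqrt(3.99e-12 * 725824800.0))
= 0.4274
erfc(0.4274) = 0.5456
C = 0.51 * 0.5456 = 0.2782%

0.2782


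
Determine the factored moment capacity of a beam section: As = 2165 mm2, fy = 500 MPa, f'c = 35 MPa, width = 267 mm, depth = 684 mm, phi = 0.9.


a = As * fy / (0.85 * f'c * b)
= 2165 * 500 / (0.85 * 35 * 267)
= 136.2792 mm
Mn = As * fy * (d - a/2) / 10^6
= 666.6689 kN-m
phi*Mn = 0.9 * 666.6689 = 600.0 kN-m

600.0


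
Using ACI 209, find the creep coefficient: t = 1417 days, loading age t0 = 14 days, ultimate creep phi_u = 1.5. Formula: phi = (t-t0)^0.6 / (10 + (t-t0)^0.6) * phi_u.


dt = 1417 - 14 = 1403
phi = 1403^0.6 / (10 + 1403^0.6) * 1.5
= 1.328

1.328


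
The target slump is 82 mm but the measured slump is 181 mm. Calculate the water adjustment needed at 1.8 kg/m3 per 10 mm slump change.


Difference = 82 - 181 = -99 mm
Water adjustment = -99 * 1.8 / 10 = -17.8 kg/m3

-17.8


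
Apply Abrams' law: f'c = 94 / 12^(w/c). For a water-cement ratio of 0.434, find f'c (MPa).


f'c = 94 / 12^0.434
= 94 / 2.94
= 31.97 MPa

31.97


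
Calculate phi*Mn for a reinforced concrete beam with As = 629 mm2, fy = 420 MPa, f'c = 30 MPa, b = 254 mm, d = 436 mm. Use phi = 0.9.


a = As * fy / (0.85 * f'c * b)
= 629 * 420 / (0.85 * 30 * 254)
= 40.7874 mm
Mn = As * fy * (d - a/2) / 10^6
= 109.7949 kN-m
phi*Mn = 0.9 * 109.7949 = 98.82 kN-m

98.82


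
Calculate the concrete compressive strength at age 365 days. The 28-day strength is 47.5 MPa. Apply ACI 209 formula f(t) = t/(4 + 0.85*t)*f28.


f(365) = 365 / (4 + 0.85 * 365) * 47.5
= 365 / 314.25 * 47.5
= 55.17 MPa

55.17


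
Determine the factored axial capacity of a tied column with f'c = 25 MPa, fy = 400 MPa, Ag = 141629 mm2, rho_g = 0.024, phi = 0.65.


Ast = rho * Ag = 0.024 * 141629 = 3399.096 mm2
phi*Pn = 0.65 * 0.80 * (0.85 * 25 * (141629 - 3399.096) + 400 * 3399.096) / 1000
= 2234.45 kN

2234.45


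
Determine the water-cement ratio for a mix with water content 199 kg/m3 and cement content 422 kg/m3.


w/c = water / cement
w/c = 199 / 422 = 0.472

0.472


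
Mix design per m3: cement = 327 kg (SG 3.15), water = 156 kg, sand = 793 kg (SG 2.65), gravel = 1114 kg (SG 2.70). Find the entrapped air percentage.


Vol cement = 327 / (3.15 * 1000) = 0.10381 m3
Vol water = 156 / 1000 = 0.156 m3
Vol sand = 793 / (2.65 * 1000) = 0.299245 m3
Vol gravel = 1114 / (2.70 * 1000) = 0.412593 m3
Total solid + water volume = 0.971647 m3
Air = (1 - 0.971647) * 100 = 2.84%

2.84


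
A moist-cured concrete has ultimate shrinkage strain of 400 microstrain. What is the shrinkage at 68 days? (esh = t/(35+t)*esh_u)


esh(68) = 68 / (35 + 68) * 400
= 68 / 103 * 400
= 264.1 microstrain

264.1


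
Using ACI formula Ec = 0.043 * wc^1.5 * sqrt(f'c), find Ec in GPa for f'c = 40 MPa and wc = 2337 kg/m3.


Ec = 0.043 * 2337^1.5 * sqrt(40) / 1000
= 30.72 GPa

30.72


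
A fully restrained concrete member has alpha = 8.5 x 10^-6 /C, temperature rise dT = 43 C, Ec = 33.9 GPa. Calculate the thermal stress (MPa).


sigma = alpha * dT * Ec
= 8.5e-6 * 43 * 33.9 * 1000
= 12.39 MPa

12.39


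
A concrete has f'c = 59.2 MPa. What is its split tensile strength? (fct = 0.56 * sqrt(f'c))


fct = 0.56 * sqrt(59.2)
= 0.56 * 7.694
= 4.309 MPa

4.309


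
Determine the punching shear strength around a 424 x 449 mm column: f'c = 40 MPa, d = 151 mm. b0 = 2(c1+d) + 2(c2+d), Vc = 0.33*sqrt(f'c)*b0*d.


b0 = 2*(424 + 151) + 2*(449 + 151) = 2350 mm
Vc = 0.33 * sqrt(40) * 2350 * 151 / 1000
= 740.61 kN

740.61


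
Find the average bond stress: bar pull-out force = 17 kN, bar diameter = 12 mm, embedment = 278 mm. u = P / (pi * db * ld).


u = P / (pi * db * ld)
= 17 * 1000 / (pi * 12 * 278)
= 1.622 MPa

1.622


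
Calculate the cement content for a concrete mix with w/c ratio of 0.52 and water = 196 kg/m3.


Cement = water / (w/c)
= 196 / 0.52
= 376.9 kg/m3

376.9


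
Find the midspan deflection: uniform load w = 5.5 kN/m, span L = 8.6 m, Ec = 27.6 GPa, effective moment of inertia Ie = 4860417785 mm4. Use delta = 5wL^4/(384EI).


Convert: L = 8.6 m = 8600 mm, Ec = 27.6 GPa = 27600 MPa
delta = 5 * 5.5 * 8600^4 / (384 * 27600 * 4860417785)
= 2.92 mm

2.92


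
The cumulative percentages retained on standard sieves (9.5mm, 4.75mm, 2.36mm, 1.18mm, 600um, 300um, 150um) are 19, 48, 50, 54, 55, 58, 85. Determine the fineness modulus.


FM = sum(cumulative % retained) / 100
= 369 / 100
= 3.69

3.69


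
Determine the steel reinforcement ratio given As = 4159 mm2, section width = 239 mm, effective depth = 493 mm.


rho = As / (b * d)
= 4159 / (239 * 493)
= 0.0353

0.0353


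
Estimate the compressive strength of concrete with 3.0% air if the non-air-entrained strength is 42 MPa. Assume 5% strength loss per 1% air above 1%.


Strength loss = (3.0 - 1) * 5 = 10.0%
f'c = 42 * (1 - 10.0/100)
= 37.8 MPa

37.8


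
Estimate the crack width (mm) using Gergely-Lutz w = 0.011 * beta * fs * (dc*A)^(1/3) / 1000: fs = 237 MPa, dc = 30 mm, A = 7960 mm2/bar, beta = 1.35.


w = 0.011 * beta * fs * (dc * A)^(1/3) / 1000
= 0.011 * 1.35 * 237 * (30 * 7960)^(1/3) / 1000
= 0.218 mm

0.218


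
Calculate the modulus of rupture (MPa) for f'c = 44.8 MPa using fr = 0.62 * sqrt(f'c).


fr = 0.62 * sqrt(44.8)
= 4.15 MPa

4.15


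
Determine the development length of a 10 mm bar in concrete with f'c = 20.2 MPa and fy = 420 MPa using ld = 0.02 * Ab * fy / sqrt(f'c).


Ab = pi * 10^2 / 4 = 78.54 mm2
ld = 0.02 * 78.54 * 420 / sqrt(20.2)
= 146.8 mm

146.8


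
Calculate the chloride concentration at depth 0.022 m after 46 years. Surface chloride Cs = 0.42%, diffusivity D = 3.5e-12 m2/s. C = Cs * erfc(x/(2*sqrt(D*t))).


t_seconds = 46 * 365.25 * 24 * 3600 = 1451649600.0 s
arg = 0.022 / (2 * sqrt(3.5e-12 * 1451649600.0))
= 0.1543
erfc(0.1543) = 0.8272
C = 0.42 * 0.8272 = 0.3474%

0.3474


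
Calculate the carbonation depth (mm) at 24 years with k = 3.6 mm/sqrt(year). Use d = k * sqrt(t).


depth = k * sqrt(t)
= 3.6 * sqrt(24)
= 17.64 mm

17.64


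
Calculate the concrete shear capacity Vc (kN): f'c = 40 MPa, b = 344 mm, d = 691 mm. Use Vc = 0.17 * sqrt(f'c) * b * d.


Vc = 0.17 * sqrt(40) * 344 * 691 / 1000
= 255.57 kN

255.57


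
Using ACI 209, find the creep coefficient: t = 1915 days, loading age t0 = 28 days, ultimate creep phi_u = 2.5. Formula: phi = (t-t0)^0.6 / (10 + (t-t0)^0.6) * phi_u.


dt = 1915 - 28 = 1887
phi = 1887^0.6 / (10 + 1887^0.6) * 2.5
= 2.256

2.256


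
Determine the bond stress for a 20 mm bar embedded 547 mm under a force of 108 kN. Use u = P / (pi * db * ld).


u = P / (pi * db * ld)
= 108 * 1000 / (pi * 20 * 547)
= 3.142 MPa

3.142


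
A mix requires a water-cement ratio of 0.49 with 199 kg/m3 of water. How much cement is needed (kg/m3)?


Cement = water / (w/c)
= 199 / 0.49
= 406.1 kg/m3

406.1


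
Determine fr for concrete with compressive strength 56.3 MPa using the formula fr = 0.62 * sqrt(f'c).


fr = 0.62 * sqrt(56.3)
= 4.652 MPa

4.652


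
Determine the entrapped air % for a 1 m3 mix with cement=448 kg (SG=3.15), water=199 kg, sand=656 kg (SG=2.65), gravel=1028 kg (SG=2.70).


Vol cement = 448 / (3.15 * 1000) = 0.142222 m3
Vol water = 199 / 1000 = 0.199 m3
Vol sand = 656 / (2.65 * 1000) = 0.247547 m3
Vol gravel = 1028 / (2.70 * 1000) = 0.380741 m3
Total solid + water volume = 0.96951 m3
Air = (1 - 0.96951) * 100 = 3.05%

3.05


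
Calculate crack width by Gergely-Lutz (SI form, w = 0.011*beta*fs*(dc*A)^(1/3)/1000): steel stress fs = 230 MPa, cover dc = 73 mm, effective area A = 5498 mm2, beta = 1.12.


w = 0.011 * beta * fs * (dc * A)^(1/3) / 1000
= 0.011 * 1.12 * 230 * (73 * 5498)^(1/3) / 1000
= 0.209 mm

0.209


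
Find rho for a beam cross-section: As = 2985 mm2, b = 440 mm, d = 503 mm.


rho = As / (b * d)
= 2985 / (440 * 503)
= 0.0135

0.0135


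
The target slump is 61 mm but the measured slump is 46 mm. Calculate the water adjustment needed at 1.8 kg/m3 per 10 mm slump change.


Difference = 61 - 46 = 15 mm
Water adjustment = 15 * 1.8 / 10 = 2.7 kg/m3

2.7


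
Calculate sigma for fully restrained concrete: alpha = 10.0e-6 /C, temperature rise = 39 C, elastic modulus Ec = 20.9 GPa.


sigma = alpha * dT * Ec
= 10.0e-6 * 39 * 20.9 * 1000
= 8.151 MPa

8.151


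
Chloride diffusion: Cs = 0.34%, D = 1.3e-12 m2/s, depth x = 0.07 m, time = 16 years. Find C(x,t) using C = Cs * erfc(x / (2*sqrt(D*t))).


t_seconds = 16 * 365.25 * 24 * 3600 = 504921600.0 s
arg = 0.07 / (2 * sqrt(1.3e-12 * 504921600.0))
= 1.3661
erfc(1.3661) = 0.0534
C = 0.34 * 0.0534 = 0.0181%

0.0181


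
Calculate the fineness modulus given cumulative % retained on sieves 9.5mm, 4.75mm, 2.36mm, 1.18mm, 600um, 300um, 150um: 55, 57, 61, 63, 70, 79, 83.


FM = sum(cumulative % retained) / 100
= 468 / 100
= 4.68

4.68


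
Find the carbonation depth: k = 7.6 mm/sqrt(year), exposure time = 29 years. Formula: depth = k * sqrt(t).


depth = k * sqrt(t)
= 7.6 * sqrt(29)
= 40.93 mm

40.93


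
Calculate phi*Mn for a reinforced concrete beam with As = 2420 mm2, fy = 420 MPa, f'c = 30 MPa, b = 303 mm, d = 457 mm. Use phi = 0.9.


a = As * fy / (0.85 * f'c * b)
= 2420 * 420 / (0.85 * 30 * 303)
= 131.5473 mm
Mn = As * fy * (d - a/2) / 10^6
= 397.6425 kN-m
phi*Mn = 0.9 * 397.6425 = 357.88 kN-m

357.88


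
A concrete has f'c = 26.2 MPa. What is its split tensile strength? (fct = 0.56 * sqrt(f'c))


fct = 0.56 * sqrt(26.2)
= 0.56 * 5.119
= 2.866 MPa

2.866


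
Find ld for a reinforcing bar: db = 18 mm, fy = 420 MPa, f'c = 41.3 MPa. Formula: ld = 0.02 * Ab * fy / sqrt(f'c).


Ab = pi * 18^2 / 4 = 254.469 mm2
ld = 0.02 * 254.469 * 420 / sqrt(41.3)
= 332.6 mm

332.6


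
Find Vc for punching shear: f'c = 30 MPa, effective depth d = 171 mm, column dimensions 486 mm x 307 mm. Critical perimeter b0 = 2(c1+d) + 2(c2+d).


b0 = 2*(486 + 171) + 2*(307 + 171) = 2270 mm
Vc = 0.33 * sqrt(30) * 2270 * 171 / 1000
= 701.61 kN

701.61


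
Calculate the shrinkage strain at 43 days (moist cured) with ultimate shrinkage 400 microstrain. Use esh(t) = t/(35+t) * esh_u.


esh(43) = 43 / (35 + 43) * 400
= 43 / 78 * 400
= 220.5 microstrain

220.5


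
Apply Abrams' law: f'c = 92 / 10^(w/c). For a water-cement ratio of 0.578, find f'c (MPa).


f'c = 92 / 10^0.578
= 92 / 3.784
= 24.31 MPa

24.31


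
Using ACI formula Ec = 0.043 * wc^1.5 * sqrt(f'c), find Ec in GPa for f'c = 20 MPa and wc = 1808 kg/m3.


Ec = 0.043 * 1808^1.5 * sqrt(20) / 1000
= 14.78 GPa

14.78


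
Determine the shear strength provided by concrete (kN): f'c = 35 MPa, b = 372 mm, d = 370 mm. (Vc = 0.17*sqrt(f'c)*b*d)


Vc = 0.17 * sqrt(35) * 372 * 370 / 1000
= 138.43 kN

138.43


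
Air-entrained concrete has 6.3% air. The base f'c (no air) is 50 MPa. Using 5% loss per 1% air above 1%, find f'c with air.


Strength loss = (6.3 - 1) * 5 = 26.5%
f'c = 50 * (1 - 26.5/100)
= 36.75 MPa

36.75


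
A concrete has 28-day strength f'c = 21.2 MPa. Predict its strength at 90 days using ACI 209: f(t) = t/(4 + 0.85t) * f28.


f(90) = 90 / (4 + 0.85 * 90) * 21.2
= 90 / 80.5 * 21.2
= 23.7 MPa

23.7


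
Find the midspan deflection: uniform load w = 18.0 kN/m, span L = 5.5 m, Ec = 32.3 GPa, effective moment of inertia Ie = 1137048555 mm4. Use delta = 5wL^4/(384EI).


Convert: L = 5.5 m = 5500 mm, Ec = 32.3 GPa = 32300 MPa
delta = 5 * 18.0 * 5500^4 / (384 * 32300 * 1137048555)
= 5.84 mm

5.84


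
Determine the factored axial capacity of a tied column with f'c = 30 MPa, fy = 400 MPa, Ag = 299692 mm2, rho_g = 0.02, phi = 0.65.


Ast = rho * Ag = 0.02 * 299692 = 5993.84 mm2
phi*Pn = 0.65 * 0.80 * (0.85 * 30 * (299692 - 5993.84) + 400 * 5993.84) / 1000
= 5141.16 kN

5141.16


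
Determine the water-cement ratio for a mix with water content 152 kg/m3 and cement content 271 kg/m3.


w/c = water / cement
w/c = 152 / 271 = 0.561

0.561


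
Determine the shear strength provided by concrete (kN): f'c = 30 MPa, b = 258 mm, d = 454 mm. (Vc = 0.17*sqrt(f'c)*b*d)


Vc = 0.17 * sqrt(30) * 258 * 454 / 1000
= 109.06 kN

109.06


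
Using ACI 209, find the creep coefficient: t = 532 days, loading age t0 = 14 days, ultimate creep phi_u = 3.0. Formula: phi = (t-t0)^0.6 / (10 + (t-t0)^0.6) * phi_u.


dt = 532 - 14 = 518
phi = 518^0.6 / (10 + 518^0.6) * 3.0
= 2.429

2.429


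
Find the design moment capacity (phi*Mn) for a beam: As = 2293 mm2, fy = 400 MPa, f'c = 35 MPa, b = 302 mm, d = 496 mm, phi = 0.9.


a = As * fy / (0.85 * f'c * b)
= 2293 * 400 / (0.85 * 35 * 302)
= 102.0869 mm
Mn = As * fy * (d - a/2) / 10^6
= 408.1141 kN-m
phi*Mn = 0.9 * 408.1141 = 367.3 kN-m

367.3


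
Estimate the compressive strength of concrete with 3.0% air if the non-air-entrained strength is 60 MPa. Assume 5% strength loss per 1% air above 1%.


Strength loss = (3.0 - 1) * 5 = 10.0%
f'c = 60 * (1 - 10.0/100)
= 54.0 MPa

54.0


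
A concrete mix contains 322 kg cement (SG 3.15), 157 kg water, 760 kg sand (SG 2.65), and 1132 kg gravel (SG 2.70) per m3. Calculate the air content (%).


Vol cement = 322 / (3.15 * 1000) = 0.102222 m3
Vol water = 157 / 1000 = 0.157 m3
Vol sand = 760 / (2.65 * 1000) = 0.286792 m3
Vol gravel = 1132 / (2.70 * 1000) = 0.419259 m3
Total solid + water volume = 0.965274 m3
Air = (1 - 0.965274) * 100 = 3.47%

3.47


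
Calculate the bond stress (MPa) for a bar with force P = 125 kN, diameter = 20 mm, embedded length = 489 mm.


u = P / (pi * db * ld)
= 125 * 1000 / (pi * 20 * 489)
= 4.068 MPa

4.068


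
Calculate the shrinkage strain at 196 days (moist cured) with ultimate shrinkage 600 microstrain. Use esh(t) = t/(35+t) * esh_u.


esh(196) = 196 / (35 + 196) * 600
= 196 / 231 * 600
= 509.1 microstrain

509.1


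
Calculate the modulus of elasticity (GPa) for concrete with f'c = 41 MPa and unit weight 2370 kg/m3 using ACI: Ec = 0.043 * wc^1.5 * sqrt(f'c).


Ec = 0.043 * 2370^1.5 * sqrt(41) / 1000
= 31.77 GPa

31.77


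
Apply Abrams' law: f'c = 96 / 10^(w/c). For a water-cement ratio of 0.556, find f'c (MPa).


f'c = 96 / 10^0.556
= 96 / 3.597
= 26.69 MPa

26.69


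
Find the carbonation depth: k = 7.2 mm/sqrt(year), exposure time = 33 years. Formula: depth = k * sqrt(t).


depth = k * sqrt(t)
= 7.2 * sqrt(33)
= 41.36 mm

41.36


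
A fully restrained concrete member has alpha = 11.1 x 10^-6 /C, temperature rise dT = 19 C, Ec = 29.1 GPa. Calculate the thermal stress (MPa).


sigma = alpha * dT * Ec
= 11.1e-6 * 19 * 29.1 * 1000
= 6.137 MPa

6.137


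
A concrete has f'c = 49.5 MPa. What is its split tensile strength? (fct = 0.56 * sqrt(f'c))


fct = 0.56 * sqrt(49.5)
= 0.56 * 7.036
= 3.94 MPa

3.94


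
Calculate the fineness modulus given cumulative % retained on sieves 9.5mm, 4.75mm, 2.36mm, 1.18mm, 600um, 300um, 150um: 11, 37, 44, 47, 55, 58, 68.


FM = sum(cumulative % retained) / 100
= 320 / 100
= 3.2

3.2


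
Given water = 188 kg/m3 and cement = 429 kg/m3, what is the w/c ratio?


w/c = water / cement
w/c = 188 / 429 = 0.438

0.438


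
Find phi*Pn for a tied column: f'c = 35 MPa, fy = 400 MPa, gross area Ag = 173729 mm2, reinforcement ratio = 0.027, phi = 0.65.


Ast = rho * Ag = 0.027 * 173729 = 4690.683 mm2
phi*Pn = 0.65 * 0.80 * (0.85 * 35 * (173729 - 4690.683) + 400 * 4690.683) / 1000
= 3590.68 kN

3590.68


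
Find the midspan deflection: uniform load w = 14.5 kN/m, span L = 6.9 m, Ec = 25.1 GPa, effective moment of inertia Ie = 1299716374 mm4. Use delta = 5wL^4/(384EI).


Convert: L = 6.9 m = 6900 mm, Ec = 25.1 GPa = 25100 MPa
delta = 5 * 14.5 * 6900^4 / (384 * 25100 * 1299716374)
= 13.12 mm

13.12


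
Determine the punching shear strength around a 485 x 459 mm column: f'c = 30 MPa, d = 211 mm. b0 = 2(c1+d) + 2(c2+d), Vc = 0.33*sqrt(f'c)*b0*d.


b0 = 2*(485 + 211) + 2*(459 + 211) = 2732 mm
Vc = 0.33 * sqrt(30) * 2732 * 211 / 1000
= 1041.93 kN

1041.93


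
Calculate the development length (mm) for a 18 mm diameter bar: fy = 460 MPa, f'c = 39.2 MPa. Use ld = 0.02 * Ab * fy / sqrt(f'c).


Ab = pi * 18^2 / 4 = 254.469 mm2
ld = 0.02 * 254.469 * 460 / sqrt(39.2)
= 373.9 mm

373.9


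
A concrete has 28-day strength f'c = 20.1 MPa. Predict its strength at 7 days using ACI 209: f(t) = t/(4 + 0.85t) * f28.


f(7) = 7 / (4 + 0.85 * 7) * 20.1
= 7 / 9.95 * 20.1
= 14.14 MPa

14.14


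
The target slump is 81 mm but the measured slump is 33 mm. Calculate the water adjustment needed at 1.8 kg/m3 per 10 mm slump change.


Difference = 81 - 33 = 48 mm
Water adjustment = 48 * 1.8 / 10 = 8.6 kg/m3

8.6


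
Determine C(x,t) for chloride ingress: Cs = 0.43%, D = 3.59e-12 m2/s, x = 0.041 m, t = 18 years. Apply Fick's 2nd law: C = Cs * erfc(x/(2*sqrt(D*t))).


t_seconds = 18 * 365.25 * 24 * 3600 = 568036800.0 s
arg = 0.041 / (2 * sqrt(3.59e-12 * 568036800.0))
= 0.454
erfc(0.454) = 0.5209
C = 0.43 * 0.5209 = 0.224%

0.224


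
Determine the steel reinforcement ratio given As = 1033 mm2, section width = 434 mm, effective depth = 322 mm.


rho = As / (b * d)
= 1033 / (434 * 322)
= 0.0074

0.0074


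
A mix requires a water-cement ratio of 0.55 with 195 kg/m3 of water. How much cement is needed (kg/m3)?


Cement = water / (w/c)
= 195 / 0.55
= 354.5 kg/m3

354.5


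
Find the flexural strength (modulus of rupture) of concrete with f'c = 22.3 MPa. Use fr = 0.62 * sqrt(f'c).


fr = 0.62 * sqrt(22.3)
= 2.928 MPa

2.928


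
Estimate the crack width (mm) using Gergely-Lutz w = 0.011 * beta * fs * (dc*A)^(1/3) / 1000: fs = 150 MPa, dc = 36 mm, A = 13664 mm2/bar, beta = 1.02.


w = 0.011 * beta * fs * (dc * A)^(1/3) / 1000
= 0.011 * 1.02 * 150 * (36 * 13664)^(1/3) / 1000
= 0.133 mm

0.133


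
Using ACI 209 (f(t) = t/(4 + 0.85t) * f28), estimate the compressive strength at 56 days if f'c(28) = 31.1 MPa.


f(56) = 56 / (4 + 0.85 * 56) * 31.1
= 56 / 51.6 * 31.1
= 33.75 MPa

33.75


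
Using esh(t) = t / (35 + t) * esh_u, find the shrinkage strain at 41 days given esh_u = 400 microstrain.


esh(41) = 41 / (35 + 41) * 400
= 41 / 76 * 400
= 215.8 microstrain

215.8


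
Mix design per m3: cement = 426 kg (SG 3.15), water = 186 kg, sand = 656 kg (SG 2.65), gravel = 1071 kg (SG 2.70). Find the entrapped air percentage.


Vol cement = 426 / (3.15 * 1000) = 0.135238 m3
Vol water = 186 / 1000 = 0.186 m3
Vol sand = 656 / (2.65 * 1000) = 0.247547 m3
Vol gravel = 1071 / (2.70 * 1000) = 0.396667 m3
Total solid + water volume = 0.965452 m3
Air = (1 - 0.965452) * 100 = 3.45%

3.45


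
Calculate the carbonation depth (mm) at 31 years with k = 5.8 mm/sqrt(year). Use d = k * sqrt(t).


depth = k * sqrt(t)
= 5.8 * sqrt(31)
= 32.29 mm

32.29


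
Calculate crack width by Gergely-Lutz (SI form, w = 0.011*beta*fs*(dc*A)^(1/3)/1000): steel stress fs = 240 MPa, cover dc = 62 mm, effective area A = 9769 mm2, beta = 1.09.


w = 0.011 * beta * fs * (dc * A)^(1/3) / 1000
= 0.011 * 1.09 * 240 * (62 * 9769)^(1/3) / 1000
= 0.243 mm

0.243


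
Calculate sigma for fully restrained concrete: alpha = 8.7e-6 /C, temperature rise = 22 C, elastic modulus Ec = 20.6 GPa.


sigma = alpha * dT * Ec
= 8.7e-6 * 22 * 20.6 * 1000
= 3.943 MPa

3.943


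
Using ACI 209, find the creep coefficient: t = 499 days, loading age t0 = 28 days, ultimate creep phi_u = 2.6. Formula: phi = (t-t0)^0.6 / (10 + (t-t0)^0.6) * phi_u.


dt = 499 - 28 = 471
phi = 471^0.6 / (10 + 471^0.6) * 2.6
= 2.082

2.082


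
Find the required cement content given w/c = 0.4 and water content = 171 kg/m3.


Cement = water / (w/c)
= 171 / 0.4
= 427.5 kg/m3

427.5


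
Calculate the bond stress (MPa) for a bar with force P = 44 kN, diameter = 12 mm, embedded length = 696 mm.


u = P / (pi * db * ld)
= 44 * 1000 / (pi * 12 * 696)
= 1.677 MPa

1.677


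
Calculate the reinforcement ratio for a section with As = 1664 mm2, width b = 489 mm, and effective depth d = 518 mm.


rho = As / (b * d)
= 1664 / (489 * 518)
= 0.0066

0.0066


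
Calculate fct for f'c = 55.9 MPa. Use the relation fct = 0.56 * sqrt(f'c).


fct = 0.56 * sqrt(55.9)
= 0.56 * 7.477
= 4.187 MPa

4.187


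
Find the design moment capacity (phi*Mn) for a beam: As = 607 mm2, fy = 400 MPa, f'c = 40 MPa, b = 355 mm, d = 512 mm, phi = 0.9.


a = As * fy / (0.85 * f'c * b)
= 607 * 400 / (0.85 * 40 * 355)
= 20.116 mm
Mn = As * fy * (d - a/2) / 10^6
= 121.8715 kN-m
phi*Mn = 0.9 * 121.8715 = 109.68 kN-m

109.68


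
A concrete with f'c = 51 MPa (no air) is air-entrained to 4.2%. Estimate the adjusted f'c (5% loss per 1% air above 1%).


Strength loss = (4.2 - 1) * 5 = 16.0%
f'c = 51 * (1 - 16.0/100)
= 42.84 MPa

42.84


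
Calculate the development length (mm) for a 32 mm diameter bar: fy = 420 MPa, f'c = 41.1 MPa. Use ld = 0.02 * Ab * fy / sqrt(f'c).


Ab = pi * 32^2 / 4 = 804.248 mm2
ld = 0.02 * 804.248 * 420 / sqrt(41.1)
= 1053.8 mm

1053.8


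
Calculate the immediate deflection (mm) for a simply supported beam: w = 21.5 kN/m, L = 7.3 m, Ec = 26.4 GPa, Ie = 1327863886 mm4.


Convert: L = 7.3 m = 7300 mm, Ec = 26.4 GPa = 26400 MPa
delta = 5 * 21.5 * 7300^4 / (384 * 26400 * 1327863886)
= 22.68 mm

22.68


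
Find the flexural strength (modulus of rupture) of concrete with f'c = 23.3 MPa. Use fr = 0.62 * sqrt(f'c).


fr = 0.62 * sqrt(23.3)
= 2.993 MPa

2.993


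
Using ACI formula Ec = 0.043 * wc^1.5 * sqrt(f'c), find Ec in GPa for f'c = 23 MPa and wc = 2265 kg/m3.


Ec = 0.043 * 2265^1.5 * sqrt(23) / 1000
= 22.23 GPa

22.23


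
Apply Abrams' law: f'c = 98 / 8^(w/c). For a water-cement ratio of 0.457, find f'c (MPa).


f'c = 98 / 8^0.457
= 98 / 2.586
= 37.89 MPa

37.89


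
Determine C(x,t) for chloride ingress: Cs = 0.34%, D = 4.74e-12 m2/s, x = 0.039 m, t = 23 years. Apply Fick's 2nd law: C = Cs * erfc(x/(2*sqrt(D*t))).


t_seconds = 23 * 365.25 * 24 * 3600 = 725824800.0 s
arg = 0.039 / (2 * sqrt(4.74e-12 * 725824800.0))
= 0.3325
erfc(0.3325) = 0.6382
C = 0.34 * 0.6382 = 0.217%

0.217


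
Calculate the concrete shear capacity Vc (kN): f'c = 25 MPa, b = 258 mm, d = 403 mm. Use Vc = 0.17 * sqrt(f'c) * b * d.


Vc = 0.17 * sqrt(25) * 258 * 403 / 1000
= 88.38 kN

88.38


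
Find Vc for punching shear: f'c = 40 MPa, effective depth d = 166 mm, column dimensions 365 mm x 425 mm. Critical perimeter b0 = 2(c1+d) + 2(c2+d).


b0 = 2*(365 + 166) + 2*(425 + 166) = 2244 mm
Vc = 0.33 * sqrt(40) * 2244 * 166 / 1000
= 777.45 kN

777.45


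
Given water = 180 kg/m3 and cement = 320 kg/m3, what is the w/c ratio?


w/c = water / cement
w/c = 180 / 320 = 0.562

0.562


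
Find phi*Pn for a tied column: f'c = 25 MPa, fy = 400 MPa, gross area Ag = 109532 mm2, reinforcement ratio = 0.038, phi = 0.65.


Ast = rho * Ag = 0.038 * 109532 = 4162.216 mm2
phi*Pn = 0.65 * 0.80 * (0.85 * 25 * (109532 - 4162.216) + 400 * 4162.216) / 1000
= 2030.08 kN

2030.08


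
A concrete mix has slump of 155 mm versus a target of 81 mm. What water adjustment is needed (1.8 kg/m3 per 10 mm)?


Difference = 81 - 155 = -74 mm
Water adjustment = -74 * 1.8 / 10 = -13.3 kg/m3

-13.3


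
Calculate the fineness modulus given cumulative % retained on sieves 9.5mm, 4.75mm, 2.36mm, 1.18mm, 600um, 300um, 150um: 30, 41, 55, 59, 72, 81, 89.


FM = sum(cumulative % retained) / 100
= 427 / 100
= 4.27

4.27


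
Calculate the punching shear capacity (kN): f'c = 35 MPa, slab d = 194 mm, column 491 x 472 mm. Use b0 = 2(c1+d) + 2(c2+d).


b0 = 2*(491 + 194) + 2*(472 + 194) = 2702 mm
Vc = 0.33 * sqrt(35) * 2702 * 194 / 1000
= 1023.38 kN

1023.38


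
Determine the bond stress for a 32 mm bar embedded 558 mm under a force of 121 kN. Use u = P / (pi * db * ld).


u = P / (pi * db * ld)
= 121 * 1000 / (pi * 32 * 558)
= 2.157 MPa

2.157


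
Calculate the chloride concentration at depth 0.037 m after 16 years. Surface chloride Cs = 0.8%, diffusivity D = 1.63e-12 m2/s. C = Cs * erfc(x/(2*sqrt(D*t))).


t_seconds = 16 * 365.25 * 24 * 3600 = 504921600.0 s
arg = 0.037 / (2 * sqrt(1.63e-12 * 504921600.0))
= 0.6449
erfc(0.6449) = 0.3618
C = 0.8 * 0.3618 = 0.2894%

0.2894


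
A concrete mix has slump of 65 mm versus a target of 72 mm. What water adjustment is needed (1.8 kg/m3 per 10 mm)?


Difference = 72 - 65 = 7 mm
Water adjustment = 7 * 1.8 / 10 = 1.3 kg/m3

1.3


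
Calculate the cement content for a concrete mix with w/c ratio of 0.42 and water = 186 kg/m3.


Cement = water / (w/c)
= 186 / 0.42
= 442.9 kg/m3

442.9


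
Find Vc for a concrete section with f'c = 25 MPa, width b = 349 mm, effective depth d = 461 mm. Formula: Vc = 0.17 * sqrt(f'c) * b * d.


Vc = 0.17 * sqrt(25) * 349 * 461 / 1000
= 136.76 kN

136.76


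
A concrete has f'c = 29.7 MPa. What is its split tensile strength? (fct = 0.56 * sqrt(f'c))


fct = 0.56 * sqrt(29.7)
= 0.56 * 5.45
= 3.052 MPa

3.052


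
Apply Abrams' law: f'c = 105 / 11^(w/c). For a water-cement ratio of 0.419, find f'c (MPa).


f'c = 105 / 11^0.419
= 105 / 2.731
= 38.45 MPa

38.45


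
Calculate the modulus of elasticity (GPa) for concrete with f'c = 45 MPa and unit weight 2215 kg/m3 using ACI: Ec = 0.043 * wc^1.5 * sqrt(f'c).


Ec = 0.043 * 2215^1.5 * sqrt(45) / 1000
= 30.07 GPa

30.07


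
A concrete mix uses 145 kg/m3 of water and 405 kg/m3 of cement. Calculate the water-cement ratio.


w/c = water / cement
w/c = 145 / 405 = 0.358

0.358


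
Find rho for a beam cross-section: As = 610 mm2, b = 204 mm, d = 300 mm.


rho = As / (b * d)
= 610 / (204 * 300)
= 0.01

0.01


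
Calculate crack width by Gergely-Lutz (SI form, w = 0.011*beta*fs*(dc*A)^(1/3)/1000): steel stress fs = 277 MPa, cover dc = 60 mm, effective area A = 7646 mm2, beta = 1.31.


w = 0.011 * beta * fs * (dc * A)^(1/3) / 1000
= 0.011 * 1.31 * 277 * (60 * 7646)^(1/3) / 1000
= 0.308 mm

0.308


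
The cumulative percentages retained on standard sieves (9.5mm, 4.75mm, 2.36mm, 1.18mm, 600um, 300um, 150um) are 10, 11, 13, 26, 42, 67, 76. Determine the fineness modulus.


FM = sum(cumulative % retained) / 100
= 245 / 100
= 2.45

2.45


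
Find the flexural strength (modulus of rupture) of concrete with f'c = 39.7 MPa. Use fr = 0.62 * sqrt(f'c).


fr = 0.62 * sqrt(39.7)
= 3.906 MPa

3.906


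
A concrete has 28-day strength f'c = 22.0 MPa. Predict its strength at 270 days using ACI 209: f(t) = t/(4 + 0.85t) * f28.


f(270) = 270 / (4 + 0.85 * 270) * 22.0
= 270 / 233.5 * 22.0
= 25.44 MPa

25.44


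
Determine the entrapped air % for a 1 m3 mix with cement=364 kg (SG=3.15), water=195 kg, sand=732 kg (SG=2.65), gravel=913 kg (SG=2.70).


Vol cement = 364 / (3.15 * 1000) = 0.115556 m3
Vol water = 195 / 1000 = 0.195 m3
Vol sand = 732 / (2.65 * 1000) = 0.276226 m3
Vol gravel = 913 / (2.70 * 1000) = 0.338148 m3
Total solid + water volume = 0.92493 m3
Air = (1 - 0.92493) * 100 = 7.51%

7.51


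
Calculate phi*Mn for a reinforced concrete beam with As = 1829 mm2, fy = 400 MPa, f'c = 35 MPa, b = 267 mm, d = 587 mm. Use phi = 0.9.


a = As * fy / (0.85 * f'c * b)
= 1829 * 400 / (0.85 * 35 * 267)
= 92.1034 mm
Mn = As * fy * (d - a/2) / 10^6
= 395.7578 kN-m
phi*Mn = 0.9 * 395.7578 = 356.18 kN-m

356.18


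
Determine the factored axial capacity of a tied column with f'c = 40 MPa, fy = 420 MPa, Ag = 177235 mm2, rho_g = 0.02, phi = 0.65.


Ast = rho * Ag = 0.02 * 177235 = 3544.7 mm2
phi*Pn = 0.65 * 0.80 * (0.85 * 40 * (177235 - 3544.7) + 420 * 3544.7) / 1000
= 3845.01 kN

3845.01


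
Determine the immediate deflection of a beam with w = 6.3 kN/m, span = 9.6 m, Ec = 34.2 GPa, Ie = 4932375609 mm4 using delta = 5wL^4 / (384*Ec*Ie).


Convert: L = 9.6 m = 9600 mm, Ec = 34.2 GPa = 34200 MPa
delta = 5 * 6.3 * 9600^4 / (384 * 34200 * 4932375609)
= 4.13 mm

4.13


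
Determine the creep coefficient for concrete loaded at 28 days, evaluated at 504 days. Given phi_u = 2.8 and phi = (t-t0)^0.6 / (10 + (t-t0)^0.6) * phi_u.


dt = 504 - 28 = 476
phi = 476^0.6 / (10 + 476^0.6) * 2.8
= 2.245

2.245


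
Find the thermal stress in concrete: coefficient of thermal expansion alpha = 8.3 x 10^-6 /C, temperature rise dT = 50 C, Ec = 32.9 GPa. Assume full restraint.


sigma = alpha * dT * Ec
= 8.3e-6 * 50 * 32.9 * 1000
= 13.653 MPa

13.653


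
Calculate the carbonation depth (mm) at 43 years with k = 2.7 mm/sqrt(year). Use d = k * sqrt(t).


depth = k * sqrt(t)
= 2.7 * sqrt(43)
= 17.71 mm

17.71


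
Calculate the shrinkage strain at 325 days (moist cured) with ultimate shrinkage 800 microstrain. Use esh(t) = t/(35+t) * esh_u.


esh(325) = 325 / (35 + 325) * 800
= 325 / 360 * 800
= 722.2 microstrain

722.2


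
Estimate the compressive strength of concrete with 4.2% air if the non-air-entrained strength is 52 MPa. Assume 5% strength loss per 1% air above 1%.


Strength loss = (4.2 - 1) * 5 = 16.0%
f'c = 52 * (1 - 16.0/100)
= 43.68 MPa

43.68


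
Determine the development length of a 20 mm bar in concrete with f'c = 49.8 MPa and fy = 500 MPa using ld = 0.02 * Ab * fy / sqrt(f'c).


Ab = pi * 20^2 / 4 = 314.159 mm2
ld = 0.02 * 314.159 * 500 / sqrt(49.8)
= 445.2 mm

445.2


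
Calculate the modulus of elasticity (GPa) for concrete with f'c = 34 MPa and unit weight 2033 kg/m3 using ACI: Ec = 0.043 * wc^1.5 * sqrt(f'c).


Ec = 0.043 * 2033^1.5 * sqrt(34) / 1000
= 22.98 GPa

22.98


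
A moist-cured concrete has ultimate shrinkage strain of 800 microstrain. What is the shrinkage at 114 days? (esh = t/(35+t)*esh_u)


esh(114) = 114 / (35 + 114) * 800
= 114 / 149 * 800
= 612.1 microstrain

612.1


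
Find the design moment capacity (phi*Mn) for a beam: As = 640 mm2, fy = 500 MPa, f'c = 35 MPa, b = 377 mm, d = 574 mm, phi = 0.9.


a = As * fy / (0.85 * f'c * b)
= 640 * 500 / (0.85 * 35 * 377)
= 28.5313 mm
Mn = As * fy * (d - a/2) / 10^6
= 179.115 kN-m
phi*Mn = 0.9 * 179.115 = 161.2 kN-m

161.2


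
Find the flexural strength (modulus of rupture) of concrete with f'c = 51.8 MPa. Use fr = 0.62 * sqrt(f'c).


fr = 0.62 * sqrt(51.8)
= 4.462 MPa

4.462


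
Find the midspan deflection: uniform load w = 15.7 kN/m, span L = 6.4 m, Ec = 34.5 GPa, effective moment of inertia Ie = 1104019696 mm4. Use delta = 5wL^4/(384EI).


Convert: L = 6.4 m = 6400 mm, Ec = 34.5 GPa = 34500 MPa
delta = 5 * 15.7 * 6400^4 / (384 * 34500 * 1104019696)
= 9.0 mm

9.0


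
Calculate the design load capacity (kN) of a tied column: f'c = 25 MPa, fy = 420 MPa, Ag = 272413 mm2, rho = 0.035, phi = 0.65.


Ast = rho * Ag = 0.035 * 272413 = 9534.455 mm2
phi*Pn = 0.65 * 0.80 * (0.85 * 25 * (272413 - 9534.455) + 420 * 9534.455) / 1000
= 4987.13 kN

4987.13


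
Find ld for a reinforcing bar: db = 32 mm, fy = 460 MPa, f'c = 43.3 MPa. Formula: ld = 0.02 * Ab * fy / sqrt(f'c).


Ab = pi * 32^2 / 4 = 804.248 mm2
ld = 0.02 * 804.248 * 460 / sqrt(43.3)
= 1124.4 mm

1124.4


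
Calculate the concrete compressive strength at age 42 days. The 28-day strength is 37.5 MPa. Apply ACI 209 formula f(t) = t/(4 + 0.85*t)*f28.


f(42) = 42 / (4 + 0.85 * 42) * 37.5
= 42 / 39.7 * 37.5
= 39.67 MPa

39.67


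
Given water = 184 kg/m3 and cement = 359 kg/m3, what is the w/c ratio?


w/c = water / cement
w/c = 184 / 359 = 0.513

0.513


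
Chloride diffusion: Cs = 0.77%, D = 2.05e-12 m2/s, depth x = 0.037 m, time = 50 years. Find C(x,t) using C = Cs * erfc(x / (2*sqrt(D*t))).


t_seconds = 50 * 365.25 * 24 * 3600 = 1577880000.0 s
arg = 0.037 / (2 * sqrt(2.05e-12 * 1577880000.0))
= 0.3253
erfc(0.3253) = 0.6455
C = 0.77 * 0.6455 = 0.497%

0.497


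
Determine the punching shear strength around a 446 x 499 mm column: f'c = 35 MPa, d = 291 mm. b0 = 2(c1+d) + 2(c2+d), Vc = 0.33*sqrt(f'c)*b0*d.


b0 = 2*(446 + 291) + 2*(499 + 291) = 3054 mm
Vc = 0.33 * sqrt(35) * 3054 * 291 / 1000
= 1735.04 kN

1735.04


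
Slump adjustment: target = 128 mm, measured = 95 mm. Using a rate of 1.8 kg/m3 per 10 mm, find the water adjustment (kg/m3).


Difference = 128 - 95 = 33 mm
Water adjustment = 33 * 1.8 / 10 = 5.9 kg/m3

5.9


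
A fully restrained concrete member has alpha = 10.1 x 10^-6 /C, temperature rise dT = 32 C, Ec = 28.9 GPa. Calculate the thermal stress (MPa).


sigma = alpha * dT * Ec
= 10.1e-6 * 32 * 28.9 * 1000
= 9.34 MPa

9.34


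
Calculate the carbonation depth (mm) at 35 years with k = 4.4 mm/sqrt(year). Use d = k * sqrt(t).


depth = k * sqrt(t)
= 4.4 * sqrt(35)
= 26.03 mm

26.03


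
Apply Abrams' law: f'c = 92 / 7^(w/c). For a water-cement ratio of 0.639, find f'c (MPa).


f'c = 92 / 7^0.639
= 92 / 3.468
= 26.53 MPa

26.53


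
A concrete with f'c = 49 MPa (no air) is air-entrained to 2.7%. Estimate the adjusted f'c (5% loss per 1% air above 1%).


Strength loss = (2.7 - 1) * 5 = 8.5%
f'c = 49 * (1 - 8.5/100)
= 44.84 MPa

44.84


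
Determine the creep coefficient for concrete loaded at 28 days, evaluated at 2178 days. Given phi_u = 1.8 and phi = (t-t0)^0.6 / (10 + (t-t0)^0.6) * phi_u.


dt = 2178 - 28 = 2150
phi = 2150^0.6 / (10 + 2150^0.6) * 1.8
= 1.636

1.636


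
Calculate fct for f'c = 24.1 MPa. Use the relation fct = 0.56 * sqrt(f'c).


fct = 0.56 * sqrt(24.1)
= 0.56 * 4.909
= 2.749 MPa

2.749


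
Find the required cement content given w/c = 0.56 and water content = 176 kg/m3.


Cement = water / (w/c)
= 176 / 0.56
= 314.3 kg/m3

314.3


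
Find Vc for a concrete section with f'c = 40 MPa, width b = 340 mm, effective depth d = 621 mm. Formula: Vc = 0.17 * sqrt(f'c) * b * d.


Vc = 0.17 * sqrt(40) * 340 * 621 / 1000
= 227.01 kN

227.01


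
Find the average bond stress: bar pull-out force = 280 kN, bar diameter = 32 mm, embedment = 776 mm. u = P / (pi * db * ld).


u = P / (pi * db * ld)
= 280 * 1000 / (pi * 32 * 776)
= 3.589 MPa

3.589
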